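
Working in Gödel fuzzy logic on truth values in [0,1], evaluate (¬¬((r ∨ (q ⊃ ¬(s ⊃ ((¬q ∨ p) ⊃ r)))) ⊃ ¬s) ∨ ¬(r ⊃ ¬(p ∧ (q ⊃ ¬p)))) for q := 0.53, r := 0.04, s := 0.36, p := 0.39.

0.00

¬q: Gödel ¬ of 0.53 = 0 (operand ≠ 0)
(¬q ∨ p) = max(0, 0.39) = 0.39
((¬q ∨ p) ⊃ r): 0.39 > 0.04, so result = 0.04
(s ⊃ ((¬q ∨ p) ⊃ r)): 0.36 > 0.04, so result = 0.04
¬(s ⊃ ((¬q ∨ p) ⊃ r)): Gödel ¬ of 0.04 = 0 (operand ≠ 0)
(q ⊃ ¬(s ⊃ ((¬q ∨ p) ⊃ r))): 0.53 > 0, so result = 0
(r ∨ (q ⊃ ¬(s ⊃ ((¬q ∨ p) ⊃ r)))) = max(0.04, 0) = 0.04
¬s: Gödel ¬ of 0.36 = 0 (operand ≠ 0)
((r ∨ (q ⊃ ¬(s ⊃ ((¬q ∨ p) ⊃ r)))) ⊃ ¬s): 0.04 > 0, so result = 0
¬((r ∨ (q ⊃ ¬(s ⊃ ((¬q ∨ p) ⊃ r)))) ⊃ ¬s): Gödel ¬ of 0 = 1 (operand is 0)
¬¬((r ∨ (q ⊃ ¬(s ⊃ ((¬q ∨ p) ⊃ r)))) ⊃ ¬s): Gödel ¬ of 1 = 0 (operand ≠ 0)
¬p: Gödel ¬ of 0.39 = 0 (operand ≠ 0)
(q ⊃ ¬p): 0.53 > 0, so result = 0
(p ∧ (q ⊃ ¬p)) = min(0.39, 0) = 0
¬(p ∧ (q ⊃ ¬p)): Gödel ¬ of 0 = 1 (operand is 0)
(r ⊃ ¬(p ∧ (q ⊃ ¬p))): 0.04 ≤ 1, so result = 1
¬(r ⊃ ¬(p ∧ (q ⊃ ¬p))): Gödel ¬ of 1 = 0 (operand ≠ 0)
(¬¬((r ∨ (q ⊃ ¬(s ⊃ ((¬q ∨ p) ⊃ r)))) ⊃ ¬s) ∨ ¬(r ⊃ ¬(p ∧ (q ⊃ ¬p)))) = max(0, 0) = 0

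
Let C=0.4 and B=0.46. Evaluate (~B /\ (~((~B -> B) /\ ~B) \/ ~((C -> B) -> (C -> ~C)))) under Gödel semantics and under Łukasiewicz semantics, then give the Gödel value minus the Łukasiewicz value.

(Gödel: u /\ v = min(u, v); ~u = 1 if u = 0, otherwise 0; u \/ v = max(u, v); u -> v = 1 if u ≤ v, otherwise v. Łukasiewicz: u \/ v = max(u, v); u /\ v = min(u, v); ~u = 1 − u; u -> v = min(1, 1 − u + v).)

Gödel evaluation:
  ~B: Gödel ¬ of 0.46 = 0 (operand ≠ 0)
  ~B: Gödel ¬ of 0.46 = 0 (operand ≠ 0)
  (~B -> B): 0 ≤ 0.46, so result = 1
  ~B: Gödel ¬ of 0.46 = 0 (operand ≠ 0)
  ((~B -> B) /\ ~B) = min(1, 0) = 0
  ~((~B -> B) /\ ~B): Gödel ¬ of 0 = 1 (operand is 0)
  (C -> B): 0.4 ≤ 0.46, so result = 1
  ~C: Gödel ¬ of 0.4 = 0 (operand ≠ 0)
  (C -> ~C): 0.4 > 0, so result = 0
  ((C -> B) -> (C -> ~C)): 1 > 0, so result = 0
  ~((C -> B) -> (C -> ~C)): Gödel ¬ of 0 = 1 (operand is 0)
  (~((~B -> B) /\ ~B) \/ ~((C -> B) -> (C -> ~C))) = max(1, 1) = 1
  (~B /\ (~((~B -> B) /\ ~B) \/ ~((C -> B) -> (C -> ~C)))) = min(0, 1) = 0
  Gödel value = 0
Łukasiewicz evaluation:
  ~B: Łukasiewicz ¬ gives 1 − 0.46 = 0.54
  ~B: Łukasiewicz ¬ gives 1 − 0.46 = 0.54
  (~B -> B): min(1, 1 − 0.54 + 0.46) = 0.92
  ~B: Łukasiewicz ¬ gives 1 − 0.46 = 0.54
  ((~B -> B) /\ ~B) = min(0.92, 0.54) = 0.54
  ~((~B -> B) /\ ~B): Łukasiewicz ¬ gives 1 − 0.54 = 0.46
  (C -> B): min(1, 1 − 0.4 + 0.46) = 1
  ~C: Łukasiewicz ¬ gives 1 − 0.4 = 0.6
  (C -> ~C): min(1, 1 − 0.4 + 0.6) = 1
  ((C -> B) -> (C -> ~C)): min(1, 1 − 1 + 1) = 1
  ~((C -> B) -> (C -> ~C)): Łukasiewicz ¬ gives 1 − 1 = 0
  (~((~B -> B) /\ ~B) \/ ~((C -> B) -> (C -> ~C))) = max(0.46, 0) = 0.46
  (~B /\ (~((~B -> B) /\ ~B) \/ ~((C -> B) -> (C -> ~C)))) = min(0.54, 0.46) = 0.46
  Łukasiewicz value = 0.46
Difference: 0 − 0.46 = -0.46

-0.46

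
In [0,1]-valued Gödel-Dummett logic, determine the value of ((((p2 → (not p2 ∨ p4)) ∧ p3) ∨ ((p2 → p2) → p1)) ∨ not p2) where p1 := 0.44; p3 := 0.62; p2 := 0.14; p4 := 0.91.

0.62

not p2: Gödel ¬ of 0.14 = 0 (operand ≠ 0)
(not p2 ∨ p4) = max(0, 0.91) = 0.91
(p2 → (not p2 ∨ p4)): 0.14 ≤ 0.91, so result = 1
((p2 → (not p2 ∨ p4)) ∧ p3) = min(1, 0.62) = 0.62
(p2 → p2): 0.14 ≤ 0.14, so result = 1
((p2 → p2) → p1): 1 > 0.44, so result = 0.44
(((p2 → (not p2 ∨ p4)) ∧ p3) ∨ ((p2 → p2) → p1)) = max(0.62, 0.44) = 0.62
not p2: Gödel ¬ of 0.14 = 0 (operand ≠ 0)
((((p2 → (not p2 ∨ p4)) ∧ p3) ∨ ((p2 → p2) → p1)) ∨ not p2) = max(0.62, 0) = 0.62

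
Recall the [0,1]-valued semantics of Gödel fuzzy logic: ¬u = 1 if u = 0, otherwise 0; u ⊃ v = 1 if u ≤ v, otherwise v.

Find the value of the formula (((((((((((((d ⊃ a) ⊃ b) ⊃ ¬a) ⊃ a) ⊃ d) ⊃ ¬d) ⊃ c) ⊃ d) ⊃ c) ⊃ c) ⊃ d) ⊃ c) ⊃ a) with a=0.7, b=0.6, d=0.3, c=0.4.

(d ⊃ a): 0.3 ≤ 0.7, so result = 1
((d ⊃ a) ⊃ b): 1 > 0.6, so result = 0.6
¬a: Gödel ¬ of 0.7 = 0 (operand ≠ 0)
(((d ⊃ a) ⊃ b) ⊃ ¬a): 0.6 > 0, so result = 0
((((d ⊃ a) ⊃ b) ⊃ ¬a) ⊃ a): 0 ≤ 0.7, so result = 1
(((((d ⊃ a) ⊃ b) ⊃ ¬a) ⊃ a) ⊃ d): 1 > 0.3, so result = 0.3
¬d: Gödel ¬ of 0.3 = 0 (operand ≠ 0)
((((((d ⊃ a) ⊃ b) ⊃ ¬a) ⊃ a) ⊃ d) ⊃ ¬d): 0.3 > 0, so result = 0
(((((((d ⊃ a) ⊃ b) ⊃ ¬a) ⊃ a) ⊃ d) ⊃ ¬d) ⊃ c): 0 ≤ 0.4, so result = 1
((((((((d ⊃ a) ⊃ b) ⊃ ¬a) ⊃ a) ⊃ d) ⊃ ¬d) ⊃ c) ⊃ d): 1 > 0.3, so result = 0.3
(((((((((d ⊃ a) ⊃ b) ⊃ ¬a) ⊃ a) ⊃ d) ⊃ ¬d) ⊃ c) ⊃ d) ⊃ c): 0.3 ≤ 0.4, so result = 1
((((((((((d ⊃ a) ⊃ b) ⊃ ¬a) ⊃ a) ⊃ d) ⊃ ¬d) ⊃ c) ⊃ d) ⊃ c) ⊃ c): 1 > 0.4, so result = 0.4
(((((((((((d ⊃ a) ⊃ b) ⊃ ¬a) ⊃ a) ⊃ d) ⊃ ¬d) ⊃ c) ⊃ d) ⊃ c) ⊃ c) ⊃ d): 0.4 > 0.3, so result = 0.3
((((((((((((d ⊃ a) ⊃ b) ⊃ ¬a) ⊃ a) ⊃ d) ⊃ ¬d) ⊃ c) ⊃ d) ⊃ c) ⊃ c) ⊃ d) ⊃ c): 0.3 ≤ 0.4, so result = 1
(((((((((((((d ⊃ a) ⊃ b) ⊃ ¬a) ⊃ a) ⊃ d) ⊃ ¬d) ⊃ c) ⊃ d) ⊃ c) ⊃ c) ⊃ d) ⊃ c) ⊃ a): 1 > 0.7, so result = 0.7

0.70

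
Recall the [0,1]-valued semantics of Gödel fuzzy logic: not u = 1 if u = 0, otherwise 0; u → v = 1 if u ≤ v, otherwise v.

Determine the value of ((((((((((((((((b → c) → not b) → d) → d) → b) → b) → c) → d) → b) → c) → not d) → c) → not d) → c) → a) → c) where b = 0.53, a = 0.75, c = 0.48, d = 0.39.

0.48

(b → c): 0.53 > 0.48, so result = 0.48
not b: Gödel ¬ of 0.53 = 0 (operand ≠ 0)
((b → c) → not b): 0.48 > 0, so result = 0
(((b → c) → not b) → d): 0 ≤ 0.39, so result = 1
((((b → c) → not b) → d) → d): 1 > 0.39, so result = 0.39
(((((b → c) → not b) → d) → d) → b): 0.39 ≤ 0.53, so result = 1
((((((b → c) → not b) → d) → d) → b) → b): 1 > 0.53, so result = 0.53
(((((((b → c) → not b) → d) → d) → b) → b) → c): 0.53 > 0.48, so result = 0.48
((((((((b → c) → not b) → d) → d) → b) → b) → c) → d): 0.48 > 0.39, so result = 0.39
(((((((((b → c) → not b) → d) → d) → b) → b) → c) → d) → b): 0.39 ≤ 0.53, so result = 1
((((((((((b → c) → not b) → d) → d) → b) → b) → c) → d) → b) → c): 1 > 0.48, so result = 0.48
not d: Gödel ¬ of 0.39 = 0 (operand ≠ 0)
(((((((((((b → c) → not b) → d) → d) → b) → b) → c) → d) → b) → c) → not d): 0.48 > 0, so result = 0
((((((((((((b → c) → not b) → d) → d) → b) → b) → c) → d) → b) → c) → not d) → c): 0 ≤ 0.48, so result = 1
not d: Gödel ¬ of 0.39 = 0 (operand ≠ 0)
(((((((((((((b → c) → not b) → d) → d) → b) → b) → c) → d) → b) → c) → not d) → c) → not d): 1 > 0, so result = 0
((((((((((((((b → c) → not b) → d) → d) → b) → b) → c) → d) → b) → c) → not d) → c) → not d) → c): 0 ≤ 0.48, so result = 1
(((((((((((((((b → c) → not b) → d) → d) → b) → b) → c) → d) → b) → c) → not d) → c) → not d) → c) → a): 1 > 0.75, so result = 0.75
((((((((((((((((b → c) → not b) → d) → d) → b) → b) → c) → d) → b) → c) → not d) → c) → not d) → c) → a) → c): 0.75 > 0.48, so result = 0.48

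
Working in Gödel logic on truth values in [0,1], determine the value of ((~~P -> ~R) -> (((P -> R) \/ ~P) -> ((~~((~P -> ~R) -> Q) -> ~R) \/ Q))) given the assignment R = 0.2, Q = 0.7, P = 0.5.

1.00

~P: Gödel ¬ of 0.5 = 0 (operand ≠ 0)
~~P: Gödel ¬ of 0 = 1 (operand is 0)
~R: Gödel ¬ of 0.2 = 0 (operand ≠ 0)
(~~P -> ~R): 1 > 0, so result = 0
(P -> R): 0.5 > 0.2, so result = 0.2
~P: Gödel ¬ of 0.5 = 0 (operand ≠ 0)
((P -> R) \/ ~P) = max(0.2, 0) = 0.2
~P: Gödel ¬ of 0.5 = 0 (operand ≠ 0)
~R: Gödel ¬ of 0.2 = 0 (operand ≠ 0)
(~P -> ~R): 0 ≤ 0, so result = 1
((~P -> ~R) -> Q): 1 > 0.7, so result = 0.7
~((~P -> ~R) -> Q): Gödel ¬ of 0.7 = 0 (operand ≠ 0)
~~((~P -> ~R) -> Q): Gödel ¬ of 0 = 1 (operand is 0)
~R: Gödel ¬ of 0.2 = 0 (operand ≠ 0)
(~~((~P -> ~R) -> Q) -> ~R): 1 > 0, so result = 0
((~~((~P -> ~R) -> Q) -> ~R) \/ Q) = max(0, 0.7) = 0.7
(((P -> R) \/ ~P) -> ((~~((~P -> ~R) -> Q) -> ~R) \/ Q)): 0.2 ≤ 0.7, so result = 1
((~~P -> ~R) -> (((P -> R) \/ ~P) -> ((~~((~P -> ~R) -> Q) -> ~R) \/ Q))): 0 ≤ 1, so result = 1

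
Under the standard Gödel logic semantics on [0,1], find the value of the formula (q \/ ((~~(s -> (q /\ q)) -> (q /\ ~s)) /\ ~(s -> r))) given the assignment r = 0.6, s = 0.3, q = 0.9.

(q /\ q) = min(0.9, 0.9) = 0.9
(s -> (q /\ q)): 0.3 ≤ 0.9, so result = 1
~(s -> (q /\ q)): Gödel ¬ of 1 = 0 (operand ≠ 0)
~~(s -> (q /\ q)): Gödel ¬ of 0 = 1 (operand is 0)
~s: Gödel ¬ of 0.3 = 0 (operand ≠ 0)
(q /\ ~s) = min(0.9, 0) = 0
(~~(s -> (q /\ q)) -> (q /\ ~s)): 1 > 0, so result = 0
(s -> r): 0.3 ≤ 0.6, so result = 1
~(s -> r): Gödel ¬ of 1 = 0 (operand ≠ 0)
((~~(s -> (q /\ q)) -> (q /\ ~s)) /\ ~(s -> r)) = min(0, 0) = 0
(q \/ ((~~(s -> (q /\ q)) -> (q /\ ~s)) /\ ~(s -> r))) = max(0.9, 0) = 0.9

0.90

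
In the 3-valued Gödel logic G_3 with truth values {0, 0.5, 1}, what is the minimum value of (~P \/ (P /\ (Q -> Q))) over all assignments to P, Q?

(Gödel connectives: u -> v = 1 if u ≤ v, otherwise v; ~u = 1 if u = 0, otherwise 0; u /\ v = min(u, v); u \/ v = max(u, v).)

The minimum is attained at P = 0.5, Q = 0:
  ~P: Gödel ¬ of 0.5 = 0 (operand ≠ 0)
  (Q -> Q): 0 ≤ 0, so result = 1
  (P /\ (Q -> Q)) = min(0.5, 1) = 0.5
  (~P \/ (P /\ (Q -> Q))) = max(0, 0.5) = 0.5
Checking all 9 assignments confirms none give a value below 0.50.

0.50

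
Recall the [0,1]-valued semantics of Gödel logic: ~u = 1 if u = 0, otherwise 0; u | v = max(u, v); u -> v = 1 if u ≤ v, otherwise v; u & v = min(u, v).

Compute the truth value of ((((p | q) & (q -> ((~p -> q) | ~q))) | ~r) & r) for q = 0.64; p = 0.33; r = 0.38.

0.38

(p | q) = max(0.33, 0.64) = 0.64
~p: Gödel ¬ of 0.33 = 0 (operand ≠ 0)
(~p -> q): 0 ≤ 0.64, so result = 1
~q: Gödel ¬ of 0.64 = 0 (operand ≠ 0)
((~p -> q) | ~q) = max(1, 0) = 1
(q -> ((~p -> q) | ~q)): 0.64 ≤ 1, so result = 1
((p | q) & (q -> ((~p -> q) | ~q))) = min(0.64, 1) = 0.64
~r: Gödel ¬ of 0.38 = 0 (operand ≠ 0)
(((p | q) & (q -> ((~p -> q) | ~q))) | ~r) = max(0.64, 0) = 0.64
((((p | q) & (q -> ((~p -> q) | ~q))) | ~r) & r) = min(0.64, 0.38) = 0.38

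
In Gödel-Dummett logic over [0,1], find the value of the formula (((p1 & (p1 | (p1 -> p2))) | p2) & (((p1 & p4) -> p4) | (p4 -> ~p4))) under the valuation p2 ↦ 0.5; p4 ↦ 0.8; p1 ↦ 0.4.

0.50

(p1 -> p2): 0.4 ≤ 0.5, so result = 1
(p1 | (p1 -> p2)) = max(0.4, 1) = 1
(p1 & (p1 | (p1 -> p2))) = min(0.4, 1) = 0.4
((p1 & (p1 | (p1 -> p2))) | p2) = max(0.4, 0.5) = 0.5
(p1 & p4) = min(0.4, 0.8) = 0.4
((p1 & p4) -> p4): 0.4 ≤ 0.8, so result = 1
~p4: Gödel ¬ of 0.8 = 0 (operand ≠ 0)
(p4 -> ~p4): 0.8 > 0, so result = 0
(((p1 & p4) -> p4) | (p4 -> ~p4)) = max(1, 0) = 1
(((p1 & (p1 | (p1 -> p2))) | p2) & (((p1 & p4) -> p4) | (p4 -> ~p4))) = min(0.5, 1) = 0.5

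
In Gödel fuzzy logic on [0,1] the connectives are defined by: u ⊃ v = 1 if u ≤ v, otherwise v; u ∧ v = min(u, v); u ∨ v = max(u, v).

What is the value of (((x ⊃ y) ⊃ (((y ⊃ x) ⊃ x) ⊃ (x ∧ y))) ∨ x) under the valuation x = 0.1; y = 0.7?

0.10

(x ⊃ y): 0.1 ≤ 0.7, so result = 1
(y ⊃ x): 0.7 > 0.1, so result = 0.1
((y ⊃ x) ⊃ x): 0.1 ≤ 0.1, so result = 1
(x ∧ y) = min(0.1, 0.7) = 0.1
(((y ⊃ x) ⊃ x) ⊃ (x ∧ y)): 1 > 0.1, so result = 0.1
((x ⊃ y) ⊃ (((y ⊃ x) ⊃ x) ⊃ (x ∧ y))): 1 > 0.1, so result = 0.1
(((x ⊃ y) ⊃ (((y ⊃ x) ⊃ x) ⊃ (x ∧ y))) ∨ x) = max(0.1, 0.1) = 0.1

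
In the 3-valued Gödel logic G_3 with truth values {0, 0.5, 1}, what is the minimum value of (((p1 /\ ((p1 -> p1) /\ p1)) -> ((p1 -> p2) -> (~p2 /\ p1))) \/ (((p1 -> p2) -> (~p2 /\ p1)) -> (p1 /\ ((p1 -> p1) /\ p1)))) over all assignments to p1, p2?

Every assignment gives 1. For instance at p1 = 0, p2 = 0:
  (p1 -> p1): 0 ≤ 0, so result = 1
  ((p1 -> p1) /\ p1) = min(1, 0) = 0
  (p1 /\ ((p1 -> p1) /\ p1)) = min(0, 0) = 0
  (p1 -> p2): 0 ≤ 0, so result = 1
  ~p2: Gödel ¬ of 0 = 1 (operand is 0)
  (~p2 /\ p1) = min(1, 0) = 0
  ((p1 -> p2) -> (~p2 /\ p1)): 1 > 0, so result = 0
  ((p1 /\ ((p1 -> p1) /\ p1)) -> ((p1 -> p2) -> (~p2 /\ p1))): 0 ≤ 0, so result = 1
  (p1 -> p2): 0 ≤ 0, so result = 1
  ~p2: Gödel ¬ of 0 = 1 (operand is 0)
  (~p2 /\ p1) = min(1, 0) = 0
  ((p1 -> p2) -> (~p2 /\ p1)): 1 > 0, so result = 0
  (p1 -> p1): 0 ≤ 0, so result = 1
  ((p1 -> p1) /\ p1) = min(1, 0) = 0
  (p1 /\ ((p1 -> p1) /\ p1)) = min(0, 0) = 0
  (((p1 -> p2) -> (~p2 /\ p1)) -> (p1 /\ ((p1 -> p1) /\ p1))): 0 ≤ 0, so result = 1
  (((p1 /\ ((p1 -> p1) /\ p1)) -> ((p1 -> p2) -> (~p2 /\ p1))) \/ (((p1 -> p2) -> (~p2 /\ p1)) -> (p1 /\ ((p1 -> p1) /\ p1)))) = max(1, 1) = 1
All 9 assignments give value 1 — the formula is a G_3-tautology.

1.00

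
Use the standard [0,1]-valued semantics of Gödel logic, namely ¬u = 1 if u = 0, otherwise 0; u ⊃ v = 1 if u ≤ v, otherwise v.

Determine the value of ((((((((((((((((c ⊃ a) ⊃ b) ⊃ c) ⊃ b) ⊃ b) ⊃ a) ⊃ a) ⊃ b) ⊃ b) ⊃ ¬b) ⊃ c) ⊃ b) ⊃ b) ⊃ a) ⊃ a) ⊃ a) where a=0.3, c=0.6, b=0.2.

0.30

(c ⊃ a): 0.6 > 0.3, so result = 0.3
((c ⊃ a) ⊃ b): 0.3 > 0.2, so result = 0.2
(((c ⊃ a) ⊃ b) ⊃ c): 0.2 ≤ 0.6, so result = 1
((((c ⊃ a) ⊃ b) ⊃ c) ⊃ b): 1 > 0.2, so result = 0.2
(((((c ⊃ a) ⊃ b) ⊃ c) ⊃ b) ⊃ b): 0.2 ≤ 0.2, so result = 1
((((((c ⊃ a) ⊃ b) ⊃ c) ⊃ b) ⊃ b) ⊃ a): 1 > 0.3, so result = 0.3
(((((((c ⊃ a) ⊃ b) ⊃ c) ⊃ b) ⊃ b) ⊃ a) ⊃ a): 0.3 ≤ 0.3, so result = 1
((((((((c ⊃ a) ⊃ b) ⊃ c) ⊃ b) ⊃ b) ⊃ a) ⊃ a) ⊃ b): 1 > 0.2, so result = 0.2
(((((((((c ⊃ a) ⊃ b) ⊃ c) ⊃ b) ⊃ b) ⊃ a) ⊃ a) ⊃ b) ⊃ b): 0.2 ≤ 0.2, so result = 1
¬b: Gödel ¬ of 0.2 = 0 (operand ≠ 0)
((((((((((c ⊃ a) ⊃ b) ⊃ c) ⊃ b) ⊃ b) ⊃ a) ⊃ a) ⊃ b) ⊃ b) ⊃ ¬b): 1 > 0, so result = 0
(((((((((((c ⊃ a) ⊃ b) ⊃ c) ⊃ b) ⊃ b) ⊃ a) ⊃ a) ⊃ b) ⊃ b) ⊃ ¬b) ⊃ c): 0 ≤ 0.6, so result = 1
((((((((((((c ⊃ a) ⊃ b) ⊃ c) ⊃ b) ⊃ b) ⊃ a) ⊃ a) ⊃ b) ⊃ b) ⊃ ¬b) ⊃ c) ⊃ b): 1 > 0.2, so result = 0.2
(((((((((((((c ⊃ a) ⊃ b) ⊃ c) ⊃ b) ⊃ b) ⊃ a) ⊃ a) ⊃ b) ⊃ b) ⊃ ¬b) ⊃ c) ⊃ b) ⊃ b): 0.2 ≤ 0.2, so result = 1
((((((((((((((c ⊃ a) ⊃ b) ⊃ c) ⊃ b) ⊃ b) ⊃ a) ⊃ a) ⊃ b) ⊃ b) ⊃ ¬b) ⊃ c) ⊃ b) ⊃ b) ⊃ a): 1 > 0.3, so result = 0.3
(((((((((((((((c ⊃ a) ⊃ b) ⊃ c) ⊃ b) ⊃ b) ⊃ a) ⊃ a) ⊃ b) ⊃ b) ⊃ ¬b) ⊃ c) ⊃ b) ⊃ b) ⊃ a) ⊃ a): 0.3 ≤ 0.3, so result = 1
((((((((((((((((c ⊃ a) ⊃ b) ⊃ c) ⊃ b) ⊃ b) ⊃ a) ⊃ a) ⊃ b) ⊃ b) ⊃ ¬b) ⊃ c) ⊃ b) ⊃ b) ⊃ a) ⊃ a) ⊃ a): 1 > 0.3, so result = 0.3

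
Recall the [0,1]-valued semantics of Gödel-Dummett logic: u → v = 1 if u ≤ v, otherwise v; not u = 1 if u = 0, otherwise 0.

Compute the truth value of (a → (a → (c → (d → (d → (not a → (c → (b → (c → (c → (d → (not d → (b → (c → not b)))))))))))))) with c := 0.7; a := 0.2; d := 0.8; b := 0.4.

not a: Gödel ¬ of 0.2 = 0 (operand ≠ 0)
not d: Gödel ¬ of 0.8 = 0 (operand ≠ 0)
not b: Gödel ¬ of 0.4 = 0 (operand ≠ 0)
(c → not b): 0.7 > 0, so result = 0
(b → (c → not b)): 0.4 > 0, so result = 0
(not d → (b → (c → not b))): 0 ≤ 0, so result = 1
(d → (not d → (b → (c → not b)))): 0.8 ≤ 1, so result = 1
(c → (d → (not d → (b → (c → not b))))): 0.7 ≤ 1, so result = 1
(c → (c → (d → (not d → (b → (c → not b)))))): 0.7 ≤ 1, so result = 1
(b → (c → (c → (d → (not d → (b → (c → not b))))))): 0.4 ≤ 1, so result = 1
(c → (b → (c → (c → (d → (not d → (b → (c → not b)))))))): 0.7 ≤ 1, so result = 1
(not a → (c → (b → (c → (c → (d → (not d → (b → (c → not b))))))))): 0 ≤ 1, so result = 1
(d → (not a → (c → (b → (c → (c → (d → (not d → (b → (c → not b)))))))))): 0.8 ≤ 1, so result = 1
(d → (d → (not a → (c → (b → (c → (c → (d → (not d → (b → (c → not b))))))))))): 0.8 ≤ 1, so result = 1
(c → (d → (d → (not a → (c → (b → (c → (c → (d → (not d → (b → (c → not b)))))))))))): 0.7 ≤ 1, so result = 1
(a → (c → (d → (d → (not a → (c → (b → (c → (c → (d → (not d → (b → (c → not b))))))))))))): 0.2 ≤ 1, so result = 1
(a → (a → (c → (d → (d → (not a → (c → (b → (c → (c → (d → (not d → (b → (c → not b)))))))))))))): 0.2 ≤ 1, so result = 1

1.00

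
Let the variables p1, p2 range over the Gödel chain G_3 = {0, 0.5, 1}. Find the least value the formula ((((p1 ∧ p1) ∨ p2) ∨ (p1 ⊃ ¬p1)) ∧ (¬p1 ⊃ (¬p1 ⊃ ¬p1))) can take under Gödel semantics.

0.50

The minimum is attained at p1 = 0.5, p2 = 0:
  (p1 ∧ p1) = min(0.5, 0.5) = 0.5
  ((p1 ∧ p1) ∨ p2) = max(0.5, 0) = 0.5
  ¬p1: Gödel ¬ of 0.5 = 0 (operand ≠ 0)
  (p1 ⊃ ¬p1): 0.5 > 0, so result = 0
  (((p1 ∧ p1) ∨ p2) ∨ (p1 ⊃ ¬p1)) = max(0.5, 0) = 0.5
  ¬p1: Gödel ¬ of 0.5 = 0 (operand ≠ 0)
  ¬p1: Gödel ¬ of 0.5 = 0 (operand ≠ 0)
  ¬p1: Gödel ¬ of 0.5 = 0 (operand ≠ 0)
  (¬p1 ⊃ ¬p1): 0 ≤ 0, so result = 1
  (¬p1 ⊃ (¬p1 ⊃ ¬p1)): 0 ≤ 1, so result = 1
  ((((p1 ∧ p1) ∨ p2) ∨ (p1 ⊃ ¬p1)) ∧ (¬p1 ⊃ (¬p1 ⊃ ¬p1))) = min(0.5, 1) = 0.5
Checking all 9 assignments confirms none give a value below 0.50.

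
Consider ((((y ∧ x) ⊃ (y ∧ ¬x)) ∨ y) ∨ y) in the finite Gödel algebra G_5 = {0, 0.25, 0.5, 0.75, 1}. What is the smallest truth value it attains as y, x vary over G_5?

0.25

The minimum is attained at y = 0.25, x = 0.25:
  (y ∧ x) = min(0.25, 0.25) = 0.25
  ¬x: Gödel ¬ of 0.25 = 0 (operand ≠ 0)
  (y ∧ ¬x) = min(0.25, 0) = 0
  ((y ∧ x) ⊃ (y ∧ ¬x)): 0.25 > 0, so result = 0
  (((y ∧ x) ⊃ (y ∧ ¬x)) ∨ y) = max(0, 0.25) = 0.25
  ((((y ∧ x) ⊃ (y ∧ ¬x)) ∨ y) ∨ y) = max(0.25, 0.25) = 0.25
Checking all 25 assignments confirms none give a value below 0.25.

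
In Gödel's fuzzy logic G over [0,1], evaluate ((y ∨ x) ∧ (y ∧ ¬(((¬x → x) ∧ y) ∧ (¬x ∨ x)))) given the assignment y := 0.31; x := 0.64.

(y ∨ x) = max(0.31, 0.64) = 0.64
¬x: Gödel ¬ of 0.64 = 0 (operand ≠ 0)
(¬x → x): 0 ≤ 0.64, so result = 1
((¬x → x) ∧ y) = min(1, 0.31) = 0.31
¬x: Gödel ¬ of 0.64 = 0 (operand ≠ 0)
(¬x ∨ x) = max(0, 0.64) = 0.64
(((¬x → x) ∧ y) ∧ (¬x ∨ x)) = min(0.31, 0.64) = 0.31
¬(((¬x → x) ∧ y) ∧ (¬x ∨ x)): Gödel ¬ of 0.31 = 0 (operand ≠ 0)
(y ∧ ¬(((¬x → x) ∧ y) ∧ (¬x ∨ x))) = min(0.31, 0) = 0
((y ∨ x) ∧ (y ∧ ¬(((¬x → x) ∧ y) ∧ (¬x ∨ x)))) = min(0.64, 0) = 0

0.00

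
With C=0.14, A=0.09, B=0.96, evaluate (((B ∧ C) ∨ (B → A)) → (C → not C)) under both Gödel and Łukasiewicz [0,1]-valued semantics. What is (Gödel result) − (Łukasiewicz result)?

Gödel evaluation:
  (B ∧ C) = min(0.96, 0.14) = 0.14
  (B → A): 0.96 > 0.09, so result = 0.09
  ((B ∧ C) ∨ (B → A)) = max(0.14, 0.09) = 0.14
  not C: Gödel ¬ of 0.14 = 0 (operand ≠ 0)
  (C → not C): 0.14 > 0, so result = 0
  (((B ∧ C) ∨ (B → A)) → (C → not C)): 0.14 > 0, so result = 0
  Gödel value = 0
Łukasiewicz evaluation:
  (B ∧ C) = min(0.96, 0.14) = 0.14
  (B → A): min(1, 1 − 0.96 + 0.09) = 0.13
  ((B ∧ C) ∨ (B → A)) = max(0.14, 0.13) = 0.14
  not C: Łukasiewicz ¬ gives 1 − 0.14 = 0.86
  (C → not C): min(1, 1 − 0.14 + 0.86) = 1
  (((B ∧ C) ∨ (B → A)) → (C → not C)): min(1, 1 − 0.14 + 1) = 1
  Łukasiewicz value = 1
Difference: 0 − 1 = -1.00

-1.00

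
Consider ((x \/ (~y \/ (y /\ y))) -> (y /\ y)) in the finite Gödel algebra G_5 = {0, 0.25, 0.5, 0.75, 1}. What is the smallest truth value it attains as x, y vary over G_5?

The minimum is attained at x = 0, y = 0:
  ~y: Gödel ¬ of 0 = 1 (operand is 0)
  (y /\ y) = min(0, 0) = 0
  (~y \/ (y /\ y)) = max(1, 0) = 1
  (x \/ (~y \/ (y /\ y))) = max(0, 1) = 1
  (y /\ y) = min(0, 0) = 0
  ((x \/ (~y \/ (y /\ y))) -> (y /\ y)): 1 > 0, so result = 0
Checking all 25 assignments confirms none give a value below 0.00.

0.00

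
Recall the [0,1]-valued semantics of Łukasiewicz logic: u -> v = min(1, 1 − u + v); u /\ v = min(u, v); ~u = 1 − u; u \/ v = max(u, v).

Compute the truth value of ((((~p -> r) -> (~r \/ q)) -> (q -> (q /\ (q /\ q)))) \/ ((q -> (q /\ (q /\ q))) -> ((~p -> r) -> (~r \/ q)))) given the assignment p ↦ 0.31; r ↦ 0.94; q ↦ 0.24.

~p: Łukasiewicz ¬ gives 1 − 0.31 = 0.69
(~p -> r): min(1, 1 − 0.69 + 0.94) = 1
~r: Łukasiewicz ¬ gives 1 − 0.94 = 0.06
(~r \/ q) = max(0.06, 0.24) = 0.24
((~p -> r) -> (~r \/ q)): min(1, 1 − 1 + 0.24) = 0.24
(q /\ q) = min(0.24, 0.24) = 0.24
(q /\ (q /\ q)) = min(0.24, 0.24) = 0.24
(q -> (q /\ (q /\ q))): min(1, 1 − 0.24 + 0.24) = 1
(((~p -> r) -> (~r \/ q)) -> (q -> (q /\ (q /\ q)))): min(1, 1 − 0.24 + 1) = 1
(q /\ q) = min(0.24, 0.24) = 0.24
(q /\ (q /\ q)) = min(0.24, 0.24) = 0.24
(q -> (q /\ (q /\ q))): min(1, 1 − 0.24 + 0.24) = 1
~p: Łukasiewicz ¬ gives 1 − 0.31 = 0.69
(~p -> r): min(1, 1 − 0.69 + 0.94) = 1
~r: Łukasiewicz ¬ gives 1 − 0.94 = 0.06
(~r \/ q) = max(0.06, 0.24) = 0.24
((~p -> r) -> (~r \/ q)): min(1, 1 − 1 + 0.24) = 0.24
((q -> (q /\ (q /\ q))) -> ((~p -> r) -> (~r \/ q))): min(1, 1 − 1 + 0.24) = 0.24
((((~p -> r) -> (~r \/ q)) -> (q -> (q /\ (q /\ q)))) \/ ((q -> (q /\ (q /\ q))) -> ((~p -> r) -> (~r \/ q)))) = max(1, 0.24) = 1

1.00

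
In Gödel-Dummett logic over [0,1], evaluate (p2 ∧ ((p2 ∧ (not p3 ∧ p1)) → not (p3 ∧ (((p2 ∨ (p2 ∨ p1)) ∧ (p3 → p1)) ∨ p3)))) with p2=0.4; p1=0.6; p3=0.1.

0.40

not p3: Gödel ¬ of 0.1 = 0 (operand ≠ 0)
(not p3 ∧ p1) = min(0, 0.6) = 0
(p2 ∧ (not p3 ∧ p1)) = min(0.4, 0) = 0
(p2 ∨ p1) = max(0.4, 0.6) = 0.6
(p2 ∨ (p2 ∨ p1)) = max(0.4, 0.6) = 0.6
(p3 → p1): 0.1 ≤ 0.6, so result = 1
((p2 ∨ (p2 ∨ p1)) ∧ (p3 → p1)) = min(0.6, 1) = 0.6
(((p2 ∨ (p2 ∨ p1)) ∧ (p3 → p1)) ∨ p3) = max(0.6, 0.1) = 0.6
(p3 ∧ (((p2 ∨ (p2 ∨ p1)) ∧ (p3 → p1)) ∨ p3)) = min(0.1, 0.6) = 0.1
not (p3 ∧ (((p2 ∨ (p2 ∨ p1)) ∧ (p3 → p1)) ∨ p3)): Gödel ¬ of 0.1 = 0 (operand ≠ 0)
((p2 ∧ (not p3 ∧ p1)) → not (p3 ∧ (((p2 ∨ (p2 ∨ p1)) ∧ (p3 → p1)) ∨ p3))): 0 ≤ 0, so result = 1
(p2 ∧ ((p2 ∧ (not p3 ∧ p1)) → not (p3 ∧ (((p2 ∨ (p2 ∨ p1)) ∧ (p3 → p1)) ∨ p3)))) = min(0.4, 1) = 0.4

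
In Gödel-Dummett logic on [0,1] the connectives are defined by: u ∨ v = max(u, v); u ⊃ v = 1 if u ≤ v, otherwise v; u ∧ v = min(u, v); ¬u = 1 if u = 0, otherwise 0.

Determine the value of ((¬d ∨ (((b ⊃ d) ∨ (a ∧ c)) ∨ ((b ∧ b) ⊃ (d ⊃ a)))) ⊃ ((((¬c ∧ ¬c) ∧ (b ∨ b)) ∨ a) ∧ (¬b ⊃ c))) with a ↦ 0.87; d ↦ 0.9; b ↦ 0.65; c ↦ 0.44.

¬d: Gödel ¬ of 0.9 = 0 (operand ≠ 0)
(b ⊃ d): 0.65 ≤ 0.9, so result = 1
(a ∧ c) = min(0.87, 0.44) = 0.44
((b ⊃ d) ∨ (a ∧ c)) = max(1, 0.44) = 1
(b ∧ b) = min(0.65, 0.65) = 0.65
(d ⊃ a): 0.9 > 0.87, so result = 0.87
((b ∧ b) ⊃ (d ⊃ a)): 0.65 ≤ 0.87, so result = 1
(((b ⊃ d) ∨ (a ∧ c)) ∨ ((b ∧ b) ⊃ (d ⊃ a))) = max(1, 1) = 1
(¬d ∨ (((b ⊃ d) ∨ (a ∧ c)) ∨ ((b ∧ b) ⊃ (d ⊃ a)))) = max(0, 1) = 1
¬c: Gödel ¬ of 0.44 = 0 (operand ≠ 0)
¬c: Gödel ¬ of 0.44 = 0 (operand ≠ 0)
(¬c ∧ ¬c) = min(0, 0) = 0
(b ∨ b) = max(0.65, 0.65) = 0.65
((¬c ∧ ¬c) ∧ (b ∨ b)) = min(0, 0.65) = 0
(((¬c ∧ ¬c) ∧ (b ∨ b)) ∨ a) = max(0, 0.87) = 0.87
¬b: Gödel ¬ of 0.65 = 0 (operand ≠ 0)
(¬b ⊃ c): 0 ≤ 0.44, so result = 1
((((¬c ∧ ¬c) ∧ (b ∨ b)) ∨ a) ∧ (¬b ⊃ c)) = min(0.87, 1) = 0.87
((¬d ∨ (((b ⊃ d) ∨ (a ∧ c)) ∨ ((b ∧ b) ⊃ (d ⊃ a)))) ⊃ ((((¬c ∧ ¬c) ∧ (b ∨ b)) ∨ a) ∧ (¬b ⊃ c))): 1 > 0.87, so result = 0.87

0.87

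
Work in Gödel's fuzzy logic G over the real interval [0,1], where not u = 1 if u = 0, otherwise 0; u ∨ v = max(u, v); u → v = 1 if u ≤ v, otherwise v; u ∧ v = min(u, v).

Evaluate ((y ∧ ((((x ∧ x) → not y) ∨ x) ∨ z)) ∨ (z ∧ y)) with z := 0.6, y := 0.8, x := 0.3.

0.60

(x ∧ x) = min(0.3, 0.3) = 0.3
not y: Gödel ¬ of 0.8 = 0 (operand ≠ 0)
((x ∧ x) → not y): 0.3 > 0, so result = 0
(((x ∧ x) → not y) ∨ x) = max(0, 0.3) = 0.3
((((x ∧ x) → not y) ∨ x) ∨ z) = max(0.3, 0.6) = 0.6
(y ∧ ((((x ∧ x) → not y) ∨ x) ∨ z)) = min(0.8, 0.6) = 0.6
(z ∧ y) = min(0.6, 0.8) = 0.6
((y ∧ ((((x ∧ x) → not y) ∨ x) ∨ z)) ∨ (z ∧ y)) = max(0.6, 0.6) = 0.6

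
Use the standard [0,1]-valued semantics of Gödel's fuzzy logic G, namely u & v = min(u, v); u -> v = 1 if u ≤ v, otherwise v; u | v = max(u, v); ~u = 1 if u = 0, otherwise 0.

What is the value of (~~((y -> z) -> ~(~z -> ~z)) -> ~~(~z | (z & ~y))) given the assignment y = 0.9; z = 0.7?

(y -> z): 0.9 > 0.7, so result = 0.7
~z: Gödel ¬ of 0.7 = 0 (operand ≠ 0)
~z: Gödel ¬ of 0.7 = 0 (operand ≠ 0)
(~z -> ~z): 0 ≤ 0, so result = 1
~(~z -> ~z): Gödel ¬ of 1 = 0 (operand ≠ 0)
((y -> z) -> ~(~z -> ~z)): 0.7 > 0, so result = 0
~((y -> z) -> ~(~z -> ~z)): Gödel ¬ of 0 = 1 (operand is 0)
~~((y -> z) -> ~(~z -> ~z)): Gödel ¬ of 1 = 0 (operand ≠ 0)
~z: Gödel ¬ of 0.7 = 0 (operand ≠ 0)
~y: Gödel ¬ of 0.9 = 0 (operand ≠ 0)
(z & ~y) = min(0.7, 0) = 0
(~z | (z & ~y)) = max(0, 0) = 0
~(~z | (z & ~y)): Gödel ¬ of 0 = 1 (operand is 0)
~~(~z | (z & ~y)): Gödel ¬ of 1 = 0 (operand ≠ 0)
(~~((y -> z) -> ~(~z -> ~z)) -> ~~(~z | (z & ~y))): 0 ≤ 0, so result = 1

1.00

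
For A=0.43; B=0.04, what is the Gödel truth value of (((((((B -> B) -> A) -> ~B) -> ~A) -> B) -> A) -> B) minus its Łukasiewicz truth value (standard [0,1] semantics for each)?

Gödel evaluation:
  (B -> B): 0.04 ≤ 0.04, so result = 1
  ((B -> B) -> A): 1 > 0.43, so result = 0.43
  ~B: Gödel ¬ of 0.04 = 0 (operand ≠ 0)
  (((B -> B) -> A) -> ~B): 0.43 > 0, so result = 0
  ~A: Gödel ¬ of 0.43 = 0 (operand ≠ 0)
  ((((B -> B) -> A) -> ~B) -> ~A): 0 ≤ 0, so result = 1
  (((((B -> B) -> A) -> ~B) -> ~A) -> B): 1 > 0.04, so result = 0.04
  ((((((B -> B) -> A) -> ~B) -> ~A) -> B) -> A): 0.04 ≤ 0.43, so result = 1
  (((((((B -> B) -> A) -> ~B) -> ~A) -> B) -> A) -> B): 1 > 0.04, so result = 0.04
  Gödel value = 0.04
Łukasiewicz evaluation:
  (B -> B): min(1, 1 − 0.04 + 0.04) = 1
  ((B -> B) -> A): min(1, 1 − 1 + 0.43) = 0.43
  ~B: Łukasiewicz ¬ gives 1 − 0.04 = 0.96
  (((B -> B) -> A) -> ~B): min(1, 1 − 0.43 + 0.96) = 1
  ~A: Łukasiewicz ¬ gives 1 − 0.43 = 0.57
  ((((B -> B) -> A) -> ~B) -> ~A): min(1, 1 − 1 + 0.57) = 0.57
  (((((B -> B) -> A) -> ~B) -> ~A) -> B): min(1, 1 − 0.57 + 0.04) = 0.47
  ((((((B -> B) -> A) -> ~B) -> ~A) -> B) -> A): min(1, 1 − 0.47 + 0.43) = 0.96
  (((((((B -> B) -> A) -> ~B) -> ~A) -> B) -> A) -> B): min(1, 1 − 0.96 + 0.04) = 0.08
  Łukasiewicz value = 0.08
Difference: 0.04 − 0.08 = -0.04

-0.04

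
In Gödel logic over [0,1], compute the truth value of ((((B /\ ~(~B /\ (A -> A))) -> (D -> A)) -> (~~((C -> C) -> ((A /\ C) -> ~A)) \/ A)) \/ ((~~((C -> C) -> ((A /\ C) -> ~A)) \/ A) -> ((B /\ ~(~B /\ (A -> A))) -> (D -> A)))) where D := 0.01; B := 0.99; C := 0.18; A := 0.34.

1.00

~B: Gödel ¬ of 0.99 = 0 (operand ≠ 0)
(A -> A): 0.34 ≤ 0.34, so result = 1
(~B /\ (A -> A)) = min(0, 1) = 0
~(~B /\ (A -> A)): Gödel ¬ of 0 = 1 (operand is 0)
(B /\ ~(~B /\ (A -> A))) = min(0.99, 1) = 0.99
(D -> A): 0.01 ≤ 0.34, so result = 1
((B /\ ~(~B /\ (A -> A))) -> (D -> A)): 0.99 ≤ 1, so result = 1
(C -> C): 0.18 ≤ 0.18, so result = 1
(A /\ C) = min(0.34, 0.18) = 0.18
~A: Gödel ¬ of 0.34 = 0 (operand ≠ 0)
((A /\ C) -> ~A): 0.18 > 0, so result = 0
((C -> C) -> ((A /\ C) -> ~A)): 1 > 0, so result = 0
~((C -> C) -> ((A /\ C) -> ~A)): Gödel ¬ of 0 = 1 (operand is 0)
~~((C -> C) -> ((A /\ C) -> ~A)): Gödel ¬ of 1 = 0 (operand ≠ 0)
(~~((C -> C) -> ((A /\ C) -> ~A)) \/ A) = max(0, 0.34) = 0.34
(((B /\ ~(~B /\ (A -> A))) -> (D -> A)) -> (~~((C -> C) -> ((A /\ C) -> ~A)) \/ A)): 1 > 0.34, so result = 0.34
(C -> C): 0.18 ≤ 0.18, so result = 1
(A /\ C) = min(0.34, 0.18) = 0.18
~A: Gödel ¬ of 0.34 = 0 (operand ≠ 0)
((A /\ C) -> ~A): 0.18 > 0, so result = 0
((C -> C) -> ((A /\ C) -> ~A)): 1 > 0, so result = 0
~((C -> C) -> ((A /\ C) -> ~A)): Gödel ¬ of 0 = 1 (operand is 0)
~~((C -> C) -> ((A /\ C) -> ~A)): Gödel ¬ of 1 = 0 (operand ≠ 0)
(~~((C -> C) -> ((A /\ C) -> ~A)) \/ A) = max(0, 0.34) = 0.34
~B: Gödel ¬ of 0.99 = 0 (operand ≠ 0)
(A -> A): 0.34 ≤ 0.34, so result = 1
(~B /\ (A -> A)) = min(0, 1) = 0
~(~B /\ (A -> A)): Gödel ¬ of 0 = 1 (operand is 0)
(B /\ ~(~B /\ (A -> A))) = min(0.99, 1) = 0.99
(D -> A): 0.01 ≤ 0.34, so result = 1
((B /\ ~(~B /\ (A -> A))) -> (D -> A)): 0.99 ≤ 1, so result = 1
((~~((C -> C) -> ((A /\ C) -> ~A)) \/ A) -> ((B /\ ~(~B /\ (A -> A))) -> (D -> A))): 0.34 ≤ 1, so result = 1
((((B /\ ~(~B /\ (A -> A))) -> (D -> A)) -> (~~((C -> C) -> ((A /\ C) -> ~A)) \/ A)) \/ ((~~((C -> C) -> ((A /\ C) -> ~A)) \/ A) -> ((B /\ ~(~B /\ (A -> A))) -> (D -> A)))) = max(0.34, 1) = 1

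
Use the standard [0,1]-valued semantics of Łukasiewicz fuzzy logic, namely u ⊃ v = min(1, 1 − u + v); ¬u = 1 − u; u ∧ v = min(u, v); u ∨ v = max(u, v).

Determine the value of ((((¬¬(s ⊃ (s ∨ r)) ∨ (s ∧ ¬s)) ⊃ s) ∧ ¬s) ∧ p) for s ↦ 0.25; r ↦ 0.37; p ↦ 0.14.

(s ∨ r) = max(0.25, 0.37) = 0.37
(s ⊃ (s ∨ r)): min(1, 1 − 0.25 + 0.37) = 1
¬(s ⊃ (s ∨ r)): Łukasiewicz ¬ gives 1 − 1 = 0
¬¬(s ⊃ (s ∨ r)): Łukasiewicz ¬ gives 1 − 0 = 1
¬s: Łukasiewicz ¬ gives 1 − 0.25 = 0.75
(s ∧ ¬s) = min(0.25, 0.75) = 0.25
(¬¬(s ⊃ (s ∨ r)) ∨ (s ∧ ¬s)) = max(1, 0.25) = 1
((¬¬(s ⊃ (s ∨ r)) ∨ (s ∧ ¬s)) ⊃ s): min(1, 1 − 1 + 0.25) = 0.25
¬s: Łukasiewicz ¬ gives 1 − 0.25 = 0.75
(((¬¬(s ⊃ (s ∨ r)) ∨ (s ∧ ¬s)) ⊃ s) ∧ ¬s) = min(0.25, 0.75) = 0.25
((((¬¬(s ⊃ (s ∨ r)) ∨ (s ∧ ¬s)) ⊃ s) ∧ ¬s) ∧ p) = min(0.25, 0.14) = 0.14

0.14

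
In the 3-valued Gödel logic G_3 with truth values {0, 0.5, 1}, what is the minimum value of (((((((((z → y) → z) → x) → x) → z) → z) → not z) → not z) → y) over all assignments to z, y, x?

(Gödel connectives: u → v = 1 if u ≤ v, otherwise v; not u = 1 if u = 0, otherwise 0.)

The minimum is attained at z = 0, y = 0, x = 0:
  (z → y): 0 ≤ 0, so result = 1
  ((z → y) → z): 1 > 0, so result = 0
  (((z → y) → z) → x): 0 ≤ 0, so result = 1
  ((((z → y) → z) → x) → x): 1 > 0, so result = 0
  (((((z → y) → z) → x) → x) → z): 0 ≤ 0, so result = 1
  ((((((z → y) → z) → x) → x) → z) → z): 1 > 0, so result = 0
  not z: Gödel ¬ of 0 = 1 (operand is 0)
  (((((((z → y) → z) → x) → x) → z) → z) → not z): 0 ≤ 1, so result = 1
  not z: Gödel ¬ of 0 = 1 (operand is 0)
  ((((((((z → y) → z) → x) → x) → z) → z) → not z) → not z): 1 ≤ 1, so result = 1
  (((((((((z → y) → z) → x) → x) → z) → z) → not z) → not z) → y): 1 > 0, so result = 0
Checking all 27 assignments confirms none give a value below 0.00.

0.00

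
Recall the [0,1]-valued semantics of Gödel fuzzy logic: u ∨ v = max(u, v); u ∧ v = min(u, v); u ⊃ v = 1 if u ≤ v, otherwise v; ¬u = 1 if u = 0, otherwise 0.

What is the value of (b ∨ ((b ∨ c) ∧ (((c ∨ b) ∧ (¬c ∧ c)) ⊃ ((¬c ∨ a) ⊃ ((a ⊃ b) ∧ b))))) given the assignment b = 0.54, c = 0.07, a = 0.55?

(b ∨ c) = max(0.54, 0.07) = 0.54
(c ∨ b) = max(0.07, 0.54) = 0.54
¬c: Gödel ¬ of 0.07 = 0 (operand ≠ 0)
(¬c ∧ c) = min(0, 0.07) = 0
((c ∨ b) ∧ (¬c ∧ c)) = min(0.54, 0) = 0
¬c: Gödel ¬ of 0.07 = 0 (operand ≠ 0)
(¬c ∨ a) = max(0, 0.55) = 0.55
(a ⊃ b): 0.55 > 0.54, so result = 0.54
((a ⊃ b) ∧ b) = min(0.54, 0.54) = 0.54
((¬c ∨ a) ⊃ ((a ⊃ b) ∧ b)): 0.55 > 0.54, so result = 0.54
(((c ∨ b) ∧ (¬c ∧ c)) ⊃ ((¬c ∨ a) ⊃ ((a ⊃ b) ∧ b))): 0 ≤ 0.54, so result = 1
((b ∨ c) ∧ (((c ∨ b) ∧ (¬c ∧ c)) ⊃ ((¬c ∨ a) ⊃ ((a ⊃ b) ∧ b)))) = min(0.54, 1) = 0.54
(b ∨ ((b ∨ c) ∧ (((c ∨ b) ∧ (¬c ∧ c)) ⊃ ((¬c ∨ a) ⊃ ((a ⊃ b) ∧ b))))) = max(0.54, 0.54) = 0.54

0.54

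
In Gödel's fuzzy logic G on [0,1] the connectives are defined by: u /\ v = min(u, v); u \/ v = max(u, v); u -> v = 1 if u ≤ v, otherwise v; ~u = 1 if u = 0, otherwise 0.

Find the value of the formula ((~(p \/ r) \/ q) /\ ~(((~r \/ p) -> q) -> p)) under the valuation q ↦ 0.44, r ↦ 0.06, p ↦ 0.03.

(p \/ r) = max(0.03, 0.06) = 0.06
~(p \/ r): Gödel ¬ of 0.06 = 0 (operand ≠ 0)
(~(p \/ r) \/ q) = max(0, 0.44) = 0.44
~r: Gödel ¬ of 0.06 = 0 (operand ≠ 0)
(~r \/ p) = max(0, 0.03) = 0.03
((~r \/ p) -> q): 0.03 ≤ 0.44, so result = 1
(((~r \/ p) -> q) -> p): 1 > 0.03, so result = 0.03
~(((~r \/ p) -> q) -> p): Gödel ¬ of 0.03 = 0 (operand ≠ 0)
((~(p \/ r) \/ q) /\ ~(((~r \/ p) -> q) -> p)) = min(0.44, 0) = 0

0.00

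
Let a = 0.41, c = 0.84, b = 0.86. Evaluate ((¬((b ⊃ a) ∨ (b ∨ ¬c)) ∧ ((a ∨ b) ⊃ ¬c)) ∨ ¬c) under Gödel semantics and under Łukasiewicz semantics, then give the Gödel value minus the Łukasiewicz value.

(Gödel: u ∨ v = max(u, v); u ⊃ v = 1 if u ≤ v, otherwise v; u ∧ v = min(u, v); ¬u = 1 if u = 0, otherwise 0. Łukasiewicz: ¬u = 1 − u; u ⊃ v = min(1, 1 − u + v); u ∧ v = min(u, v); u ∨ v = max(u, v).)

-0.16

Gödel evaluation:
  (b ⊃ a): 0.86 > 0.41, so result = 0.41
  ¬c: Gödel ¬ of 0.84 = 0 (operand ≠ 0)
  (b ∨ ¬c) = max(0.86, 0) = 0.86
  ((b ⊃ a) ∨ (b ∨ ¬c)) = max(0.41, 0.86) = 0.86
  ¬((b ⊃ a) ∨ (b ∨ ¬c)): Gödel ¬ of 0.86 = 0 (operand ≠ 0)
  (a ∨ b) = max(0.41, 0.86) = 0.86
  ¬c: Gödel ¬ of 0.84 = 0 (operand ≠ 0)
  ((a ∨ b) ⊃ ¬c): 0.86 > 0, so result = 0
  (¬((b ⊃ a) ∨ (b ∨ ¬c)) ∧ ((a ∨ b) ⊃ ¬c)) = min(0, 0) = 0
  ¬c: Gödel ¬ of 0.84 = 0 (operand ≠ 0)
  ((¬((b ⊃ a) ∨ (b ∨ ¬c)) ∧ ((a ∨ b) ⊃ ¬c)) ∨ ¬c) = max(0, 0) = 0
  Gödel value = 0
Łukasiewicz evaluation:
  (b ⊃ a): min(1, 1 − 0.86 + 0.41) = 0.55
  ¬c: Łukasiewicz ¬ gives 1 − 0.84 = 0.16
  (b ∨ ¬c) = max(0.86, 0.16) = 0.86
  ((b ⊃ a) ∨ (b ∨ ¬c)) = max(0.55, 0.86) = 0.86
  ¬((b ⊃ a) ∨ (b ∨ ¬c)): Łukasiewicz ¬ gives 1 − 0.86 = 0.14
  (a ∨ b) = max(0.41, 0.86) = 0.86
  ¬c: Łukasiewicz ¬ gives 1 − 0.84 = 0.16
  ((a ∨ b) ⊃ ¬c): min(1, 1 − 0.86 + 0.16) = 0.3
  (¬((b ⊃ a) ∨ (b ∨ ¬c)) ∧ ((a ∨ b) ⊃ ¬c)) = min(0.14, 0.3) = 0.14
  ¬c: Łukasiewicz ¬ gives 1 − 0.84 = 0.16
  ((¬((b ⊃ a) ∨ (b ∨ ¬c)) ∧ ((a ∨ b) ⊃ ¬c)) ∨ ¬c) = max(0.14, 0.16) = 0.16
  Łukasiewicz value = 0.16
Difference: 0 − 0.16 = -0.16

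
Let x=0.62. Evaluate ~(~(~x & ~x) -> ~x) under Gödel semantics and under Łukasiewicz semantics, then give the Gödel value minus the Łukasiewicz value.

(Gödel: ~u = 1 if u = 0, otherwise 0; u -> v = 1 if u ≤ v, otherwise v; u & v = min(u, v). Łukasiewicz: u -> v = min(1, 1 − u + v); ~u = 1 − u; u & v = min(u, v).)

0.76

Gödel evaluation:
  ~x: Gödel ¬ of 0.62 = 0 (operand ≠ 0)
  ~x: Gödel ¬ of 0.62 = 0 (operand ≠ 0)
  (~x & ~x) = min(0, 0) = 0
  ~(~x & ~x): Gödel ¬ of 0 = 1 (operand is 0)
  ~x: Gödel ¬ of 0.62 = 0 (operand ≠ 0)
  (~(~x & ~x) -> ~x): 1 > 0, so result = 0
  ~(~(~x & ~x) -> ~x): Gödel ¬ of 0 = 1 (operand is 0)
  Gödel value = 1
Łukasiewicz evaluation:
  ~x: Łukasiewicz ¬ gives 1 − 0.62 = 0.38
  ~x: Łukasiewicz ¬ gives 1 − 0.62 = 0.38
  (~x & ~x) = min(0.38, 0.38) = 0.38
  ~(~x & ~x): Łukasiewicz ¬ gives 1 − 0.38 = 0.62
  ~x: Łukasiewicz ¬ gives 1 − 0.62 = 0.38
  (~(~x & ~x) -> ~x): min(1, 1 − 0.62 + 0.38) = 0.76
  ~(~(~x & ~x) -> ~x): Łukasiewicz ¬ gives 1 − 0.76 = 0.24
  Łukasiewicz value = 0.24
Difference: 1 − 0.24 = 0.76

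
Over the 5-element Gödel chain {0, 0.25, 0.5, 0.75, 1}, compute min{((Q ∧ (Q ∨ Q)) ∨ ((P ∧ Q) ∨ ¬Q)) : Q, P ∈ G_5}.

The minimum is attained at Q = 0.25, P = 0:
  (Q ∨ Q) = max(0.25, 0.25) = 0.25
  (Q ∧ (Q ∨ Q)) = min(0.25, 0.25) = 0.25
  (P ∧ Q) = min(0, 0.25) = 0
  ¬Q: Gödel ¬ of 0.25 = 0 (operand ≠ 0)
  ((P ∧ Q) ∨ ¬Q) = max(0, 0) = 0
  ((Q ∧ (Q ∨ Q)) ∨ ((P ∧ Q) ∨ ¬Q)) = max(0.25, 0) = 0.25
Checking all 25 assignments confirms none give a value below 0.25.

0.25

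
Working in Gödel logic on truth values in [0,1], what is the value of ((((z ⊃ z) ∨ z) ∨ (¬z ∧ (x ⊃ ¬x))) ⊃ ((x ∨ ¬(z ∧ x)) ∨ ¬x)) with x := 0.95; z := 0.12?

0.95

(z ⊃ z): 0.12 ≤ 0.12, so result = 1
((z ⊃ z) ∨ z) = max(1, 0.12) = 1
¬z: Gödel ¬ of 0.12 = 0 (operand ≠ 0)
¬x: Gödel ¬ of 0.95 = 0 (operand ≠ 0)
(x ⊃ ¬x): 0.95 > 0, so result = 0
(¬z ∧ (x ⊃ ¬x)) = min(0, 0) = 0
(((z ⊃ z) ∨ z) ∨ (¬z ∧ (x ⊃ ¬x))) = max(1, 0) = 1
(z ∧ x) = min(0.12, 0.95) = 0.12
¬(z ∧ x): Gödel ¬ of 0.12 = 0 (operand ≠ 0)
(x ∨ ¬(z ∧ x)) = max(0.95, 0) = 0.95
¬x: Gödel ¬ of 0.95 = 0 (operand ≠ 0)
((x ∨ ¬(z ∧ x)) ∨ ¬x) = max(0.95, 0) = 0.95
((((z ⊃ z) ∨ z) ∨ (¬z ∧ (x ⊃ ¬x))) ⊃ ((x ∨ ¬(z ∧ x)) ∨ ¬x)): 1 > 0.95, so result = 0.95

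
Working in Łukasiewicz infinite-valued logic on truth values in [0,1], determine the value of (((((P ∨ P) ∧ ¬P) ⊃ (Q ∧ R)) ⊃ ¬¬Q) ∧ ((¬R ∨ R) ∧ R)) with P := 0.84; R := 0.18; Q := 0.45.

0.18

(P ∨ P) = max(0.84, 0.84) = 0.84
¬P: Łukasiewicz ¬ gives 1 − 0.84 = 0.16
((P ∨ P) ∧ ¬P) = min(0.84, 0.16) = 0.16
(Q ∧ R) = min(0.45, 0.18) = 0.18
(((P ∨ P) ∧ ¬P) ⊃ (Q ∧ R)): min(1, 1 − 0.16 + 0.18) = 1
¬Q: Łukasiewicz ¬ gives 1 − 0.45 = 0.55
¬¬Q: Łukasiewicz ¬ gives 1 − 0.55 = 0.45
((((P ∨ P) ∧ ¬P) ⊃ (Q ∧ R)) ⊃ ¬¬Q): min(1, 1 − 1 + 0.45) = 0.45
¬R: Łukasiewicz ¬ gives 1 − 0.18 = 0.82
(¬R ∨ R) = max(0.82, 0.18) = 0.82
((¬R ∨ R) ∧ R) = min(0.82, 0.18) = 0.18
(((((P ∨ P) ∧ ¬P) ⊃ (Q ∧ R)) ⊃ ¬¬Q) ∧ ((¬R ∨ R) ∧ R)) = min(0.45, 0.18) = 0.18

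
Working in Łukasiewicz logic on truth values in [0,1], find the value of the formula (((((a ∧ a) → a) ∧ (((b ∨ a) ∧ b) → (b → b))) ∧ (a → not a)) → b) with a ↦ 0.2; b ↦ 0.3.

(a ∧ a) = min(0.2, 0.2) = 0.2
((a ∧ a) → a): min(1, 1 − 0.2 + 0.2) = 1
(b ∨ a) = max(0.3, 0.2) = 0.3
((b ∨ a) ∧ b) = min(0.3, 0.3) = 0.3
(b → b): min(1, 1 − 0.3 + 0.3) = 1
(((b ∨ a) ∧ b) → (b → b)): min(1, 1 − 0.3 + 1) = 1
(((a ∧ a) → a) ∧ (((b ∨ a) ∧ b) → (b → b))) = min(1, 1) = 1
not a: Łukasiewicz ¬ gives 1 − 0.2 = 0.8
(a → not a): min(1, 1 − 0.2 + 0.8) = 1
((((a ∧ a) → a) ∧ (((b ∨ a) ∧ b) → (b → b))) ∧ (a → not a)) = min(1, 1) = 1
(((((a ∧ a) → a) ∧ (((b ∨ a) ∧ b) → (b → b))) ∧ (a → not a)) → b): min(1, 1 − 1 + 0.3) = 0.3

0.30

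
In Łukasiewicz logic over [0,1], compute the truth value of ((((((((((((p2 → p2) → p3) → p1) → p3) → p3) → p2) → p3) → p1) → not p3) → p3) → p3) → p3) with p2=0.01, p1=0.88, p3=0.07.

0.07

(p2 → p2): min(1, 1 − 0.01 + 0.01) = 1
((p2 → p2) → p3): min(1, 1 − 1 + 0.07) = 0.07
(((p2 → p2) → p3) → p1): min(1, 1 − 0.07 + 0.88) = 1
((((p2 → p2) → p3) → p1) → p3): min(1, 1 − 1 + 0.07) = 0.07
(((((p2 → p2) → p3) → p1) → p3) → p3): min(1, 1 − 0.07 + 0.07) = 1
((((((p2 → p2) → p3) → p1) → p3) → p3) → p2): min(1, 1 − 1 + 0.01) = 0.01
(((((((p2 → p2) → p3) → p1) → p3) → p3) → p2) → p3): min(1, 1 − 0.01 + 0.07) = 1
((((((((p2 → p2) → p3) → p1) → p3) → p3) → p2) → p3) → p1): min(1, 1 − 1 + 0.88) = 0.88
not p3: Łukasiewicz ¬ gives 1 − 0.07 = 0.93
(((((((((p2 → p2) → p3) → p1) → p3) → p3) → p2) → p3) → p1) → not p3): min(1, 1 − 0.88 + 0.93) = 1
((((((((((p2 → p2) → p3) → p1) → p3) → p3) → p2) → p3) → p1) → not p3) → p3): min(1, 1 − 1 + 0.07) = 0.07
(((((((((((p2 → p2) → p3) → p1) → p3) → p3) → p2) → p3) → p1) → not p3) → p3) → p3): min(1, 1 − 0.07 + 0.07) = 1
((((((((((((p2 → p2) → p3) → p1) → p3) → p3) → p2) → p3) → p1) → not p3) → p3) → p3) → p3): min(1, 1 − 1 + 0.07) = 0.07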